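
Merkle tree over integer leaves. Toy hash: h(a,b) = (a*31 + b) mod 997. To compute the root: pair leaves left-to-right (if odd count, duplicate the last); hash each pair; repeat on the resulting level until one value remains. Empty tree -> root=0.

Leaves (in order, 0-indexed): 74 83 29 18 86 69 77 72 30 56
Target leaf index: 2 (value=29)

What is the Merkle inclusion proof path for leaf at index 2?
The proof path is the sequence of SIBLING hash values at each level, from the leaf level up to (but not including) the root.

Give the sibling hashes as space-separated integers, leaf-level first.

Answer: 18 383 505 700

Derivation:
L0 (leaves): [74, 83, 29, 18, 86, 69, 77, 72, 30, 56], target index=2
L1: h(74,83)=(74*31+83)%997=383 [pair 0] h(29,18)=(29*31+18)%997=917 [pair 1] h(86,69)=(86*31+69)%997=741 [pair 2] h(77,72)=(77*31+72)%997=465 [pair 3] h(30,56)=(30*31+56)%997=986 [pair 4] -> [383, 917, 741, 465, 986]
  Sibling for proof at L0: 18
L2: h(383,917)=(383*31+917)%997=826 [pair 0] h(741,465)=(741*31+465)%997=505 [pair 1] h(986,986)=(986*31+986)%997=645 [pair 2] -> [826, 505, 645]
  Sibling for proof at L1: 383
L3: h(826,505)=(826*31+505)%997=189 [pair 0] h(645,645)=(645*31+645)%997=700 [pair 1] -> [189, 700]
  Sibling for proof at L2: 505
L4: h(189,700)=(189*31+700)%997=577 [pair 0] -> [577]
  Sibling for proof at L3: 700
Root: 577
Proof path (sibling hashes from leaf to root): [18, 383, 505, 700]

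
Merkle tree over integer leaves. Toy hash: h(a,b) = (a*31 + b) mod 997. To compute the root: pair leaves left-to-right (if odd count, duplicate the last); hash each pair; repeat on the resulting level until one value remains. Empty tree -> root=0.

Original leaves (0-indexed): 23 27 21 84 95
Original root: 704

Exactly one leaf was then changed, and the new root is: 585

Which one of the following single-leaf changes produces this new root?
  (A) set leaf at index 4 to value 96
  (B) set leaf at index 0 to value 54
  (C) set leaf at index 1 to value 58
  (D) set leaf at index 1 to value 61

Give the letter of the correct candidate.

Answer: C

Derivation:
Original leaves: [23, 27, 21, 84, 95]
Target new root: 585
Try each candidate change and compute the resulting root:
Candidate A: set leaf[4] = 96 -> leaves = [23, 27, 21, 84, 96]
  L0: [23, 27, 21, 84, 96]
  L1: h(23,27)=(23*31+27)%997=740 h(21,84)=(21*31+84)%997=735 h(96,96)=(96*31+96)%997=81 -> [740, 735, 81]
  L2: h(740,735)=(740*31+735)%997=744 h(81,81)=(81*31+81)%997=598 -> [744, 598]
  L3: h(744,598)=(744*31+598)%997=731 -> [731]
  root = 731 != target 585
Candidate B: set leaf[0] = 54 -> leaves = [54, 27, 21, 84, 95]
  L0: [54, 27, 21, 84, 95]
  L1: h(54,27)=(54*31+27)%997=704 h(21,84)=(21*31+84)%997=735 h(95,95)=(95*31+95)%997=49 -> [704, 735, 49]
  L2: h(704,735)=(704*31+735)%997=625 h(49,49)=(49*31+49)%997=571 -> [625, 571]
  L3: h(625,571)=(625*31+571)%997=6 -> [6]
  root = 6 != target 585
Candidate C: set leaf[1] = 58 -> leaves = [23, 58, 21, 84, 95]
  L0: [23, 58, 21, 84, 95]
  L1: h(23,58)=(23*31+58)%997=771 h(21,84)=(21*31+84)%997=735 h(95,95)=(95*31+95)%997=49 -> [771, 735, 49]
  L2: h(771,735)=(771*31+735)%997=708 h(49,49)=(49*31+49)%997=571 -> [708, 571]
  L3: h(708,571)=(708*31+571)%997=585 -> [585]
  root = 585 == target 585  ** MATCH **
Candidate D: set leaf[1] = 61 -> leaves = [23, 61, 21, 84, 95]
  L0: [23, 61, 21, 84, 95]
  L1: h(23,61)=(23*31+61)%997=774 h(21,84)=(21*31+84)%997=735 h(95,95)=(95*31+95)%997=49 -> [774, 735, 49]
  L2: h(774,735)=(774*31+735)%997=801 h(49,49)=(49*31+49)%997=571 -> [801, 571]
  L3: h(801,571)=(801*31+571)%997=477 -> [477]
  root = 477 != target 585
Candidate C produces the target root.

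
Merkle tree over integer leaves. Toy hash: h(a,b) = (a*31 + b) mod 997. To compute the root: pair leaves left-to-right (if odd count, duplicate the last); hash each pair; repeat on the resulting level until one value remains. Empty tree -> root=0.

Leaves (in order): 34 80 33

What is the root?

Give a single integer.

L0: [34, 80, 33]
L1: h(34,80)=(34*31+80)%997=137 h(33,33)=(33*31+33)%997=59 -> [137, 59]
L2: h(137,59)=(137*31+59)%997=318 -> [318]

Answer: 318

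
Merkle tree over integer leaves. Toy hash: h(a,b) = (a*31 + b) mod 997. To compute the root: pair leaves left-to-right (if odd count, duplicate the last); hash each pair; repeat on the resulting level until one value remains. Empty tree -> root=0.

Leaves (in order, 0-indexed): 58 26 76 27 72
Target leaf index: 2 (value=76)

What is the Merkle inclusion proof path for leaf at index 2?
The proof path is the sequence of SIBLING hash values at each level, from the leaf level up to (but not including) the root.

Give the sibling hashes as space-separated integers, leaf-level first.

L0 (leaves): [58, 26, 76, 27, 72], target index=2
L1: h(58,26)=(58*31+26)%997=827 [pair 0] h(76,27)=(76*31+27)%997=389 [pair 1] h(72,72)=(72*31+72)%997=310 [pair 2] -> [827, 389, 310]
  Sibling for proof at L0: 27
L2: h(827,389)=(827*31+389)%997=104 [pair 0] h(310,310)=(310*31+310)%997=947 [pair 1] -> [104, 947]
  Sibling for proof at L1: 827
L3: h(104,947)=(104*31+947)%997=183 [pair 0] -> [183]
  Sibling for proof at L2: 947
Root: 183
Proof path (sibling hashes from leaf to root): [27, 827, 947]

Answer: 27 827 947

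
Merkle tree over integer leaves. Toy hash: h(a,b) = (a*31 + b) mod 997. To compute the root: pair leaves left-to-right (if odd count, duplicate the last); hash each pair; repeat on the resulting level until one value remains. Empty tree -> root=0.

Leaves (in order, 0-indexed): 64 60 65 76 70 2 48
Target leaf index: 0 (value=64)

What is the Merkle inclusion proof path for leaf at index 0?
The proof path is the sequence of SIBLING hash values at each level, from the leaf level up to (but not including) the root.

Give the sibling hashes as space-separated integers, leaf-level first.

L0 (leaves): [64, 60, 65, 76, 70, 2, 48], target index=0
L1: h(64,60)=(64*31+60)%997=50 [pair 0] h(65,76)=(65*31+76)%997=97 [pair 1] h(70,2)=(70*31+2)%997=178 [pair 2] h(48,48)=(48*31+48)%997=539 [pair 3] -> [50, 97, 178, 539]
  Sibling for proof at L0: 60
L2: h(50,97)=(50*31+97)%997=650 [pair 0] h(178,539)=(178*31+539)%997=75 [pair 1] -> [650, 75]
  Sibling for proof at L1: 97
L3: h(650,75)=(650*31+75)%997=285 [pair 0] -> [285]
  Sibling for proof at L2: 75
Root: 285
Proof path (sibling hashes from leaf to root): [60, 97, 75]

Answer: 60 97 75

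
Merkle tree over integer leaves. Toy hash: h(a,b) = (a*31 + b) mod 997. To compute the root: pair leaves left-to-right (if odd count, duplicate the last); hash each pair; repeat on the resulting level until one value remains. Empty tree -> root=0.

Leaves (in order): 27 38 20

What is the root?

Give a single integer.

Answer: 846

Derivation:
L0: [27, 38, 20]
L1: h(27,38)=(27*31+38)%997=875 h(20,20)=(20*31+20)%997=640 -> [875, 640]
L2: h(875,640)=(875*31+640)%997=846 -> [846]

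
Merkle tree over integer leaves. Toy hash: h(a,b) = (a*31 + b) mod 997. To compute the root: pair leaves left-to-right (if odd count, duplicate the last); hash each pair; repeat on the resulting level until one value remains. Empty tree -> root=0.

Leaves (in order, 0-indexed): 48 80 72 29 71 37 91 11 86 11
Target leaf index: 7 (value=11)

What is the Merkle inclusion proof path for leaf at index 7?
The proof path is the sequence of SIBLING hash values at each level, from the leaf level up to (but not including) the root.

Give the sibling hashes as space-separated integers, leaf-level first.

L0 (leaves): [48, 80, 72, 29, 71, 37, 91, 11, 86, 11], target index=7
L1: h(48,80)=(48*31+80)%997=571 [pair 0] h(72,29)=(72*31+29)%997=267 [pair 1] h(71,37)=(71*31+37)%997=244 [pair 2] h(91,11)=(91*31+11)%997=838 [pair 3] h(86,11)=(86*31+11)%997=683 [pair 4] -> [571, 267, 244, 838, 683]
  Sibling for proof at L0: 91
L2: h(571,267)=(571*31+267)%997=22 [pair 0] h(244,838)=(244*31+838)%997=426 [pair 1] h(683,683)=(683*31+683)%997=919 [pair 2] -> [22, 426, 919]
  Sibling for proof at L1: 244
L3: h(22,426)=(22*31+426)%997=111 [pair 0] h(919,919)=(919*31+919)%997=495 [pair 1] -> [111, 495]
  Sibling for proof at L2: 22
L4: h(111,495)=(111*31+495)%997=945 [pair 0] -> [945]
  Sibling for proof at L3: 495
Root: 945
Proof path (sibling hashes from leaf to root): [91, 244, 22, 495]

Answer: 91 244 22 495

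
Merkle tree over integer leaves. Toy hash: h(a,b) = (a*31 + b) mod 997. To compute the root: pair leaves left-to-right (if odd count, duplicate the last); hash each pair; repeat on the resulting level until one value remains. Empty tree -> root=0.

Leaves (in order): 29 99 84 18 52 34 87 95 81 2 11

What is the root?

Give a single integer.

Answer: 277

Derivation:
L0: [29, 99, 84, 18, 52, 34, 87, 95, 81, 2, 11]
L1: h(29,99)=(29*31+99)%997=1 h(84,18)=(84*31+18)%997=628 h(52,34)=(52*31+34)%997=649 h(87,95)=(87*31+95)%997=798 h(81,2)=(81*31+2)%997=519 h(11,11)=(11*31+11)%997=352 -> [1, 628, 649, 798, 519, 352]
L2: h(1,628)=(1*31+628)%997=659 h(649,798)=(649*31+798)%997=977 h(519,352)=(519*31+352)%997=489 -> [659, 977, 489]
L3: h(659,977)=(659*31+977)%997=469 h(489,489)=(489*31+489)%997=693 -> [469, 693]
L4: h(469,693)=(469*31+693)%997=277 -> [277]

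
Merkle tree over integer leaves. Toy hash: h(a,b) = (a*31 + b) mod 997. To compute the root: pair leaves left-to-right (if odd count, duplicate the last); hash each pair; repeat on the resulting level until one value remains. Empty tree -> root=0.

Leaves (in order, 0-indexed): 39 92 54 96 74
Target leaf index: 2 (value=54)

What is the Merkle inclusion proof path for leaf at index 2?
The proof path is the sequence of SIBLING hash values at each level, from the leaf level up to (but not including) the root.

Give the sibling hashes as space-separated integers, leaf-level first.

Answer: 96 304 4

Derivation:
L0 (leaves): [39, 92, 54, 96, 74], target index=2
L1: h(39,92)=(39*31+92)%997=304 [pair 0] h(54,96)=(54*31+96)%997=773 [pair 1] h(74,74)=(74*31+74)%997=374 [pair 2] -> [304, 773, 374]
  Sibling for proof at L0: 96
L2: h(304,773)=(304*31+773)%997=227 [pair 0] h(374,374)=(374*31+374)%997=4 [pair 1] -> [227, 4]
  Sibling for proof at L1: 304
L3: h(227,4)=(227*31+4)%997=62 [pair 0] -> [62]
  Sibling for proof at L2: 4
Root: 62
Proof path (sibling hashes from leaf to root): [96, 304, 4]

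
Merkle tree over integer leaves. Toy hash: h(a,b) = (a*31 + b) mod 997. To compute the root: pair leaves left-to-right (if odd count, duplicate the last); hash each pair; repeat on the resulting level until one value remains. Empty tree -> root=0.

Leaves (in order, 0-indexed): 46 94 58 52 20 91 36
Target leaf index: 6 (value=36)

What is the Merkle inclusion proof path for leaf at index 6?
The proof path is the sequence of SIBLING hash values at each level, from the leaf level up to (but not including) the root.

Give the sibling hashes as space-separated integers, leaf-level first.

L0 (leaves): [46, 94, 58, 52, 20, 91, 36], target index=6
L1: h(46,94)=(46*31+94)%997=523 [pair 0] h(58,52)=(58*31+52)%997=853 [pair 1] h(20,91)=(20*31+91)%997=711 [pair 2] h(36,36)=(36*31+36)%997=155 [pair 3] -> [523, 853, 711, 155]
  Sibling for proof at L0: 36
L2: h(523,853)=(523*31+853)%997=117 [pair 0] h(711,155)=(711*31+155)%997=262 [pair 1] -> [117, 262]
  Sibling for proof at L1: 711
L3: h(117,262)=(117*31+262)%997=898 [pair 0] -> [898]
  Sibling for proof at L2: 117
Root: 898
Proof path (sibling hashes from leaf to root): [36, 711, 117]

Answer: 36 711 117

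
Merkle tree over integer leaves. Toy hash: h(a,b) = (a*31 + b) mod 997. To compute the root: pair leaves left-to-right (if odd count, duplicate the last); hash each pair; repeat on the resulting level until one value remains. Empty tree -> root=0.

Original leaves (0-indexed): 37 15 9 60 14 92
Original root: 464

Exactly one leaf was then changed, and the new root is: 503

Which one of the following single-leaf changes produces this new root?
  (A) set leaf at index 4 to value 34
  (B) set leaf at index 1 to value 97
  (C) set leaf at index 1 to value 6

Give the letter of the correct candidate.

Original leaves: [37, 15, 9, 60, 14, 92]
Target new root: 503
Try each candidate change and compute the resulting root:
Candidate A: set leaf[4] = 34 -> leaves = [37, 15, 9, 60, 34, 92]
  L0: [37, 15, 9, 60, 34, 92]
  L1: h(37,15)=(37*31+15)%997=165 h(9,60)=(9*31+60)%997=339 h(34,92)=(34*31+92)%997=149 -> [165, 339, 149]
  L2: h(165,339)=(165*31+339)%997=469 h(149,149)=(149*31+149)%997=780 -> [469, 780]
  L3: h(469,780)=(469*31+780)%997=364 -> [364]
  root = 364 != target 503
Candidate B: set leaf[1] = 97 -> leaves = [37, 97, 9, 60, 14, 92]
  L0: [37, 97, 9, 60, 14, 92]
  L1: h(37,97)=(37*31+97)%997=247 h(9,60)=(9*31+60)%997=339 h(14,92)=(14*31+92)%997=526 -> [247, 339, 526]
  L2: h(247,339)=(247*31+339)%997=20 h(526,526)=(526*31+526)%997=880 -> [20, 880]
  L3: h(20,880)=(20*31+880)%997=503 -> [503]
  root = 503 == target 503  ** MATCH **
Candidate C: set leaf[1] = 6 -> leaves = [37, 6, 9, 60, 14, 92]
  L0: [37, 6, 9, 60, 14, 92]
  L1: h(37,6)=(37*31+6)%997=156 h(9,60)=(9*31+60)%997=339 h(14,92)=(14*31+92)%997=526 -> [156, 339, 526]
  L2: h(156,339)=(156*31+339)%997=190 h(526,526)=(526*31+526)%997=880 -> [190, 880]
  L3: h(190,880)=(190*31+880)%997=788 -> [788]
  root = 788 != target 503
Candidate B produces the target root.

Answer: B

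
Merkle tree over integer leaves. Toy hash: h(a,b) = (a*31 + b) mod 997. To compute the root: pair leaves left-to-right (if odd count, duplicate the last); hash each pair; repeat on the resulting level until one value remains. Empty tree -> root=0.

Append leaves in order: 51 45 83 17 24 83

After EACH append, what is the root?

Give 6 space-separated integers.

After append 51 (leaves=[51]):
  L0: [51]
  root=51
After append 45 (leaves=[51, 45]):
  L0: [51, 45]
  L1: h(51,45)=(51*31+45)%997=629 -> [629]
  root=629
After append 83 (leaves=[51, 45, 83]):
  L0: [51, 45, 83]
  L1: h(51,45)=(51*31+45)%997=629 h(83,83)=(83*31+83)%997=662 -> [629, 662]
  L2: h(629,662)=(629*31+662)%997=221 -> [221]
  root=221
After append 17 (leaves=[51, 45, 83, 17]):
  L0: [51, 45, 83, 17]
  L1: h(51,45)=(51*31+45)%997=629 h(83,17)=(83*31+17)%997=596 -> [629, 596]
  L2: h(629,596)=(629*31+596)%997=155 -> [155]
  root=155
After append 24 (leaves=[51, 45, 83, 17, 24]):
  L0: [51, 45, 83, 17, 24]
  L1: h(51,45)=(51*31+45)%997=629 h(83,17)=(83*31+17)%997=596 h(24,24)=(24*31+24)%997=768 -> [629, 596, 768]
  L2: h(629,596)=(629*31+596)%997=155 h(768,768)=(768*31+768)%997=648 -> [155, 648]
  L3: h(155,648)=(155*31+648)%997=468 -> [468]
  root=468
After append 83 (leaves=[51, 45, 83, 17, 24, 83]):
  L0: [51, 45, 83, 17, 24, 83]
  L1: h(51,45)=(51*31+45)%997=629 h(83,17)=(83*31+17)%997=596 h(24,83)=(24*31+83)%997=827 -> [629, 596, 827]
  L2: h(629,596)=(629*31+596)%997=155 h(827,827)=(827*31+827)%997=542 -> [155, 542]
  L3: h(155,542)=(155*31+542)%997=362 -> [362]
  root=362

Answer: 51 629 221 155 468 362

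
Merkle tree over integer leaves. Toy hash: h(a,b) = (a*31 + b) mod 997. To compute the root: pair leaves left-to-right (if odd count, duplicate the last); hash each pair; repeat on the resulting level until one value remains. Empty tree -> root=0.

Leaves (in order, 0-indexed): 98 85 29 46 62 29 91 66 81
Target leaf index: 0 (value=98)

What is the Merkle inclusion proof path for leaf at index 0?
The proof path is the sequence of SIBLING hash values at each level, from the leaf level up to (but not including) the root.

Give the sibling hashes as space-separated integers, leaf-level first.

Answer: 85 945 557 194

Derivation:
L0 (leaves): [98, 85, 29, 46, 62, 29, 91, 66, 81], target index=0
L1: h(98,85)=(98*31+85)%997=132 [pair 0] h(29,46)=(29*31+46)%997=945 [pair 1] h(62,29)=(62*31+29)%997=954 [pair 2] h(91,66)=(91*31+66)%997=893 [pair 3] h(81,81)=(81*31+81)%997=598 [pair 4] -> [132, 945, 954, 893, 598]
  Sibling for proof at L0: 85
L2: h(132,945)=(132*31+945)%997=52 [pair 0] h(954,893)=(954*31+893)%997=557 [pair 1] h(598,598)=(598*31+598)%997=193 [pair 2] -> [52, 557, 193]
  Sibling for proof at L1: 945
L3: h(52,557)=(52*31+557)%997=175 [pair 0] h(193,193)=(193*31+193)%997=194 [pair 1] -> [175, 194]
  Sibling for proof at L2: 557
L4: h(175,194)=(175*31+194)%997=634 [pair 0] -> [634]
  Sibling for proof at L3: 194
Root: 634
Proof path (sibling hashes from leaf to root): [85, 945, 557, 194]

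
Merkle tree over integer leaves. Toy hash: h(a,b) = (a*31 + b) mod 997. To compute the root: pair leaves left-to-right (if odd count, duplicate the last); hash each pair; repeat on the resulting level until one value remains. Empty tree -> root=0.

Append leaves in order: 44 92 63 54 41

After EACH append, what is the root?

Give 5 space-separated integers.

After append 44 (leaves=[44]):
  L0: [44]
  root=44
After append 92 (leaves=[44, 92]):
  L0: [44, 92]
  L1: h(44,92)=(44*31+92)%997=459 -> [459]
  root=459
After append 63 (leaves=[44, 92, 63]):
  L0: [44, 92, 63]
  L1: h(44,92)=(44*31+92)%997=459 h(63,63)=(63*31+63)%997=22 -> [459, 22]
  L2: h(459,22)=(459*31+22)%997=293 -> [293]
  root=293
After append 54 (leaves=[44, 92, 63, 54]):
  L0: [44, 92, 63, 54]
  L1: h(44,92)=(44*31+92)%997=459 h(63,54)=(63*31+54)%997=13 -> [459, 13]
  L2: h(459,13)=(459*31+13)%997=284 -> [284]
  root=284
After append 41 (leaves=[44, 92, 63, 54, 41]):
  L0: [44, 92, 63, 54, 41]
  L1: h(44,92)=(44*31+92)%997=459 h(63,54)=(63*31+54)%997=13 h(41,41)=(41*31+41)%997=315 -> [459, 13, 315]
  L2: h(459,13)=(459*31+13)%997=284 h(315,315)=(315*31+315)%997=110 -> [284, 110]
  L3: h(284,110)=(284*31+110)%997=938 -> [938]
  root=938

Answer: 44 459 293 284 938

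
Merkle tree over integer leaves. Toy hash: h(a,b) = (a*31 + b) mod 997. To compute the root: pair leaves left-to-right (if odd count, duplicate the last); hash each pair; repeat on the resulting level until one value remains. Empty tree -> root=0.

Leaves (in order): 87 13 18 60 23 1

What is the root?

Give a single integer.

Answer: 278

Derivation:
L0: [87, 13, 18, 60, 23, 1]
L1: h(87,13)=(87*31+13)%997=716 h(18,60)=(18*31+60)%997=618 h(23,1)=(23*31+1)%997=714 -> [716, 618, 714]
L2: h(716,618)=(716*31+618)%997=880 h(714,714)=(714*31+714)%997=914 -> [880, 914]
L3: h(880,914)=(880*31+914)%997=278 -> [278]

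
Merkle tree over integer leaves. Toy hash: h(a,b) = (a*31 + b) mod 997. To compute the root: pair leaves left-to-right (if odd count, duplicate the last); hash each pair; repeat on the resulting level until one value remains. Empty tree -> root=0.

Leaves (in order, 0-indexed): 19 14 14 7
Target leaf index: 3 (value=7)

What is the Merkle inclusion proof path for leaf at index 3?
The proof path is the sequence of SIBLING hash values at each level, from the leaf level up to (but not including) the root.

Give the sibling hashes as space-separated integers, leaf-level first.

L0 (leaves): [19, 14, 14, 7], target index=3
L1: h(19,14)=(19*31+14)%997=603 [pair 0] h(14,7)=(14*31+7)%997=441 [pair 1] -> [603, 441]
  Sibling for proof at L0: 14
L2: h(603,441)=(603*31+441)%997=191 [pair 0] -> [191]
  Sibling for proof at L1: 603
Root: 191
Proof path (sibling hashes from leaf to root): [14, 603]

Answer: 14 603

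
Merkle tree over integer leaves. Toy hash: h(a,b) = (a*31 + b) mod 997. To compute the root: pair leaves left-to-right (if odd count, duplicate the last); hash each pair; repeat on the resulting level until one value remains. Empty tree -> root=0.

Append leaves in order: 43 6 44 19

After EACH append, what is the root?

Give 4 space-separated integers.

Answer: 43 342 46 21

Derivation:
After append 43 (leaves=[43]):
  L0: [43]
  root=43
After append 6 (leaves=[43, 6]):
  L0: [43, 6]
  L1: h(43,6)=(43*31+6)%997=342 -> [342]
  root=342
After append 44 (leaves=[43, 6, 44]):
  L0: [43, 6, 44]
  L1: h(43,6)=(43*31+6)%997=342 h(44,44)=(44*31+44)%997=411 -> [342, 411]
  L2: h(342,411)=(342*31+411)%997=46 -> [46]
  root=46
After append 19 (leaves=[43, 6, 44, 19]):
  L0: [43, 6, 44, 19]
  L1: h(43,6)=(43*31+6)%997=342 h(44,19)=(44*31+19)%997=386 -> [342, 386]
  L2: h(342,386)=(342*31+386)%997=21 -> [21]
  root=21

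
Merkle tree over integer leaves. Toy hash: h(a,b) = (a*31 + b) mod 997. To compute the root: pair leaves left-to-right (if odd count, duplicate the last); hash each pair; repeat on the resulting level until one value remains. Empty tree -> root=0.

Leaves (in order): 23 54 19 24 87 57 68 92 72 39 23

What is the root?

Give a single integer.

L0: [23, 54, 19, 24, 87, 57, 68, 92, 72, 39, 23]
L1: h(23,54)=(23*31+54)%997=767 h(19,24)=(19*31+24)%997=613 h(87,57)=(87*31+57)%997=760 h(68,92)=(68*31+92)%997=206 h(72,39)=(72*31+39)%997=277 h(23,23)=(23*31+23)%997=736 -> [767, 613, 760, 206, 277, 736]
L2: h(767,613)=(767*31+613)%997=462 h(760,206)=(760*31+206)%997=835 h(277,736)=(277*31+736)%997=350 -> [462, 835, 350]
L3: h(462,835)=(462*31+835)%997=202 h(350,350)=(350*31+350)%997=233 -> [202, 233]
L4: h(202,233)=(202*31+233)%997=513 -> [513]

Answer: 513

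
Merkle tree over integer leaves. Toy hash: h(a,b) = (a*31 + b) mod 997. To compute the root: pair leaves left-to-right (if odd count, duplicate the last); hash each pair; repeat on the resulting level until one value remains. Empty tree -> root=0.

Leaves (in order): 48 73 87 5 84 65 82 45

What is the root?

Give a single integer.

Answer: 231

Derivation:
L0: [48, 73, 87, 5, 84, 65, 82, 45]
L1: h(48,73)=(48*31+73)%997=564 h(87,5)=(87*31+5)%997=708 h(84,65)=(84*31+65)%997=675 h(82,45)=(82*31+45)%997=593 -> [564, 708, 675, 593]
L2: h(564,708)=(564*31+708)%997=246 h(675,593)=(675*31+593)%997=581 -> [246, 581]
L3: h(246,581)=(246*31+581)%997=231 -> [231]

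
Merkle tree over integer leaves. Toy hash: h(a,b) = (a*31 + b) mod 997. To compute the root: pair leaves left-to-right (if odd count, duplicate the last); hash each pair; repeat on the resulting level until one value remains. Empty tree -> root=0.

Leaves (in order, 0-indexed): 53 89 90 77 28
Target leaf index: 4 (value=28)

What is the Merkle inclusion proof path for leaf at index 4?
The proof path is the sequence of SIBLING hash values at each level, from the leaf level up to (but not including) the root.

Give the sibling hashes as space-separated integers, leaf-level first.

Answer: 28 896 727

Derivation:
L0 (leaves): [53, 89, 90, 77, 28], target index=4
L1: h(53,89)=(53*31+89)%997=735 [pair 0] h(90,77)=(90*31+77)%997=873 [pair 1] h(28,28)=(28*31+28)%997=896 [pair 2] -> [735, 873, 896]
  Sibling for proof at L0: 28
L2: h(735,873)=(735*31+873)%997=727 [pair 0] h(896,896)=(896*31+896)%997=756 [pair 1] -> [727, 756]
  Sibling for proof at L1: 896
L3: h(727,756)=(727*31+756)%997=362 [pair 0] -> [362]
  Sibling for proof at L2: 727
Root: 362
Proof path (sibling hashes from leaf to root): [28, 896, 727]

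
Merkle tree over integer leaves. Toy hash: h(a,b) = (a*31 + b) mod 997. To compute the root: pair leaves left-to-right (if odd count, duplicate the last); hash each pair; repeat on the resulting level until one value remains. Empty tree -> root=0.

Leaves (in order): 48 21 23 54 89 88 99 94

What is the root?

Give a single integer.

Answer: 56

Derivation:
L0: [48, 21, 23, 54, 89, 88, 99, 94]
L1: h(48,21)=(48*31+21)%997=512 h(23,54)=(23*31+54)%997=767 h(89,88)=(89*31+88)%997=853 h(99,94)=(99*31+94)%997=172 -> [512, 767, 853, 172]
L2: h(512,767)=(512*31+767)%997=687 h(853,172)=(853*31+172)%997=693 -> [687, 693]
L3: h(687,693)=(687*31+693)%997=56 -> [56]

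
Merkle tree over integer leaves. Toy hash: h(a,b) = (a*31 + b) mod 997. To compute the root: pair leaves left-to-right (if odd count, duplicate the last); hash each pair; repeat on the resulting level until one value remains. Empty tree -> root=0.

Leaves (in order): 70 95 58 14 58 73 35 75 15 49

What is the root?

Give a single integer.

Answer: 653

Derivation:
L0: [70, 95, 58, 14, 58, 73, 35, 75, 15, 49]
L1: h(70,95)=(70*31+95)%997=271 h(58,14)=(58*31+14)%997=815 h(58,73)=(58*31+73)%997=874 h(35,75)=(35*31+75)%997=163 h(15,49)=(15*31+49)%997=514 -> [271, 815, 874, 163, 514]
L2: h(271,815)=(271*31+815)%997=243 h(874,163)=(874*31+163)%997=338 h(514,514)=(514*31+514)%997=496 -> [243, 338, 496]
L3: h(243,338)=(243*31+338)%997=892 h(496,496)=(496*31+496)%997=917 -> [892, 917]
L4: h(892,917)=(892*31+917)%997=653 -> [653]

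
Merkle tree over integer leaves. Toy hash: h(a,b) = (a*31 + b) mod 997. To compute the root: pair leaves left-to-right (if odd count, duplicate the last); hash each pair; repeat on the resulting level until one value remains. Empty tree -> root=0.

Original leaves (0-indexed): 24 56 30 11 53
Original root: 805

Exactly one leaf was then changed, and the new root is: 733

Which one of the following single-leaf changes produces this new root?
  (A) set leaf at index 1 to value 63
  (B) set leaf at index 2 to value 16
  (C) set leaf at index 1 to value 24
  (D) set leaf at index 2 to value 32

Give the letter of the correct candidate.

Original leaves: [24, 56, 30, 11, 53]
Target new root: 733
Try each candidate change and compute the resulting root:
Candidate A: set leaf[1] = 63 -> leaves = [24, 63, 30, 11, 53]
  L0: [24, 63, 30, 11, 53]
  L1: h(24,63)=(24*31+63)%997=807 h(30,11)=(30*31+11)%997=941 h(53,53)=(53*31+53)%997=699 -> [807, 941, 699]
  L2: h(807,941)=(807*31+941)%997=36 h(699,699)=(699*31+699)%997=434 -> [36, 434]
  L3: h(36,434)=(36*31+434)%997=553 -> [553]
  root = 553 != target 733
Candidate B: set leaf[2] = 16 -> leaves = [24, 56, 16, 11, 53]
  L0: [24, 56, 16, 11, 53]
  L1: h(24,56)=(24*31+56)%997=800 h(16,11)=(16*31+11)%997=507 h(53,53)=(53*31+53)%997=699 -> [800, 507, 699]
  L2: h(800,507)=(800*31+507)%997=382 h(699,699)=(699*31+699)%997=434 -> [382, 434]
  L3: h(382,434)=(382*31+434)%997=312 -> [312]
  root = 312 != target 733
Candidate C: set leaf[1] = 24 -> leaves = [24, 24, 30, 11, 53]
  L0: [24, 24, 30, 11, 53]
  L1: h(24,24)=(24*31+24)%997=768 h(30,11)=(30*31+11)%997=941 h(53,53)=(53*31+53)%997=699 -> [768, 941, 699]
  L2: h(768,941)=(768*31+941)%997=821 h(699,699)=(699*31+699)%997=434 -> [821, 434]
  L3: h(821,434)=(821*31+434)%997=960 -> [960]
  root = 960 != target 733
Candidate D: set leaf[2] = 32 -> leaves = [24, 56, 32, 11, 53]
  L0: [24, 56, 32, 11, 53]
  L1: h(24,56)=(24*31+56)%997=800 h(32,11)=(32*31+11)%997=6 h(53,53)=(53*31+53)%997=699 -> [800, 6, 699]
  L2: h(800,6)=(800*31+6)%997=878 h(699,699)=(699*31+699)%997=434 -> [878, 434]
  L3: h(878,434)=(878*31+434)%997=733 -> [733]
  root = 733 == target 733  ** MATCH **
Candidate D produces the target root.

Answer: D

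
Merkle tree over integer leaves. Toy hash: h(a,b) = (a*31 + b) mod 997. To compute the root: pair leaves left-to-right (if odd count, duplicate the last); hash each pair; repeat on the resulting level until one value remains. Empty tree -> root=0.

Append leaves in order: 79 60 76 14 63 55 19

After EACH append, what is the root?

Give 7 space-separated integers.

Answer: 79 515 451 389 799 543 140

Derivation:
After append 79 (leaves=[79]):
  L0: [79]
  root=79
After append 60 (leaves=[79, 60]):
  L0: [79, 60]
  L1: h(79,60)=(79*31+60)%997=515 -> [515]
  root=515
After append 76 (leaves=[79, 60, 76]):
  L0: [79, 60, 76]
  L1: h(79,60)=(79*31+60)%997=515 h(76,76)=(76*31+76)%997=438 -> [515, 438]
  L2: h(515,438)=(515*31+438)%997=451 -> [451]
  root=451
After append 14 (leaves=[79, 60, 76, 14]):
  L0: [79, 60, 76, 14]
  L1: h(79,60)=(79*31+60)%997=515 h(76,14)=(76*31+14)%997=376 -> [515, 376]
  L2: h(515,376)=(515*31+376)%997=389 -> [389]
  root=389
After append 63 (leaves=[79, 60, 76, 14, 63]):
  L0: [79, 60, 76, 14, 63]
  L1: h(79,60)=(79*31+60)%997=515 h(76,14)=(76*31+14)%997=376 h(63,63)=(63*31+63)%997=22 -> [515, 376, 22]
  L2: h(515,376)=(515*31+376)%997=389 h(22,22)=(22*31+22)%997=704 -> [389, 704]
  L3: h(389,704)=(389*31+704)%997=799 -> [799]
  root=799
After append 55 (leaves=[79, 60, 76, 14, 63, 55]):
  L0: [79, 60, 76, 14, 63, 55]
  L1: h(79,60)=(79*31+60)%997=515 h(76,14)=(76*31+14)%997=376 h(63,55)=(63*31+55)%997=14 -> [515, 376, 14]
  L2: h(515,376)=(515*31+376)%997=389 h(14,14)=(14*31+14)%997=448 -> [389, 448]
  L3: h(389,448)=(389*31+448)%997=543 -> [543]
  root=543
After append 19 (leaves=[79, 60, 76, 14, 63, 55, 19]):
  L0: [79, 60, 76, 14, 63, 55, 19]
  L1: h(79,60)=(79*31+60)%997=515 h(76,14)=(76*31+14)%997=376 h(63,55)=(63*31+55)%997=14 h(19,19)=(19*31+19)%997=608 -> [515, 376, 14, 608]
  L2: h(515,376)=(515*31+376)%997=389 h(14,608)=(14*31+608)%997=45 -> [389, 45]
  L3: h(389,45)=(389*31+45)%997=140 -> [140]
  root=140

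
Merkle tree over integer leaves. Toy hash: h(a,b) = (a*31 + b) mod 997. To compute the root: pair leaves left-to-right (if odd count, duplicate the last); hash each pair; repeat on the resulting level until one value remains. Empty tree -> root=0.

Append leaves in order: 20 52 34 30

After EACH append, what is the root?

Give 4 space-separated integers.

After append 20 (leaves=[20]):
  L0: [20]
  root=20
After append 52 (leaves=[20, 52]):
  L0: [20, 52]
  L1: h(20,52)=(20*31+52)%997=672 -> [672]
  root=672
After append 34 (leaves=[20, 52, 34]):
  L0: [20, 52, 34]
  L1: h(20,52)=(20*31+52)%997=672 h(34,34)=(34*31+34)%997=91 -> [672, 91]
  L2: h(672,91)=(672*31+91)%997=983 -> [983]
  root=983
After append 30 (leaves=[20, 52, 34, 30]):
  L0: [20, 52, 34, 30]
  L1: h(20,52)=(20*31+52)%997=672 h(34,30)=(34*31+30)%997=87 -> [672, 87]
  L2: h(672,87)=(672*31+87)%997=979 -> [979]
  root=979

Answer: 20 672 983 979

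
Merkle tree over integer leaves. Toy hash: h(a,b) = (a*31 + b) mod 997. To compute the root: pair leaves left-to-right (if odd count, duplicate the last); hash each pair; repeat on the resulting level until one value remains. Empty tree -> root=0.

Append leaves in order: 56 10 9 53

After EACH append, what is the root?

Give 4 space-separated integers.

Answer: 56 749 576 620

Derivation:
After append 56 (leaves=[56]):
  L0: [56]
  root=56
After append 10 (leaves=[56, 10]):
  L0: [56, 10]
  L1: h(56,10)=(56*31+10)%997=749 -> [749]
  root=749
After append 9 (leaves=[56, 10, 9]):
  L0: [56, 10, 9]
  L1: h(56,10)=(56*31+10)%997=749 h(9,9)=(9*31+9)%997=288 -> [749, 288]
  L2: h(749,288)=(749*31+288)%997=576 -> [576]
  root=576
After append 53 (leaves=[56, 10, 9, 53]):
  L0: [56, 10, 9, 53]
  L1: h(56,10)=(56*31+10)%997=749 h(9,53)=(9*31+53)%997=332 -> [749, 332]
  L2: h(749,332)=(749*31+332)%997=620 -> [620]
  root=620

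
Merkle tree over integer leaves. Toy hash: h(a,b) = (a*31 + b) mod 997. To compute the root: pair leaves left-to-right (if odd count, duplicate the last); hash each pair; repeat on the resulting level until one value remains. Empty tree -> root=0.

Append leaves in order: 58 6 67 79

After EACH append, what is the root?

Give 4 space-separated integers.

After append 58 (leaves=[58]):
  L0: [58]
  root=58
After append 6 (leaves=[58, 6]):
  L0: [58, 6]
  L1: h(58,6)=(58*31+6)%997=807 -> [807]
  root=807
After append 67 (leaves=[58, 6, 67]):
  L0: [58, 6, 67]
  L1: h(58,6)=(58*31+6)%997=807 h(67,67)=(67*31+67)%997=150 -> [807, 150]
  L2: h(807,150)=(807*31+150)%997=242 -> [242]
  root=242
After append 79 (leaves=[58, 6, 67, 79]):
  L0: [58, 6, 67, 79]
  L1: h(58,6)=(58*31+6)%997=807 h(67,79)=(67*31+79)%997=162 -> [807, 162]
  L2: h(807,162)=(807*31+162)%997=254 -> [254]
  root=254

Answer: 58 807 242 254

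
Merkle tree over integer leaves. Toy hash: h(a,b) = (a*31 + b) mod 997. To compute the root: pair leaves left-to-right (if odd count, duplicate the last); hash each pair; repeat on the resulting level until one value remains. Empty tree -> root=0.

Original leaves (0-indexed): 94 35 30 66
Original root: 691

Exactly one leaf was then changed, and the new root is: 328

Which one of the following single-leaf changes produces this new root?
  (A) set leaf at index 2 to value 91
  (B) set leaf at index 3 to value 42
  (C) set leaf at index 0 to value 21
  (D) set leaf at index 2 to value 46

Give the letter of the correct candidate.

Answer: C

Derivation:
Original leaves: [94, 35, 30, 66]
Target new root: 328
Try each candidate change and compute the resulting root:
Candidate A: set leaf[2] = 91 -> leaves = [94, 35, 91, 66]
  L0: [94, 35, 91, 66]
  L1: h(94,35)=(94*31+35)%997=955 h(91,66)=(91*31+66)%997=893 -> [955, 893]
  L2: h(955,893)=(955*31+893)%997=588 -> [588]
  root = 588 != target 328
Candidate B: set leaf[3] = 42 -> leaves = [94, 35, 30, 42]
  L0: [94, 35, 30, 42]
  L1: h(94,35)=(94*31+35)%997=955 h(30,42)=(30*31+42)%997=972 -> [955, 972]
  L2: h(955,972)=(955*31+972)%997=667 -> [667]
  root = 667 != target 328
Candidate C: set leaf[0] = 21 -> leaves = [21, 35, 30, 66]
  L0: [21, 35, 30, 66]
  L1: h(21,35)=(21*31+35)%997=686 h(30,66)=(30*31+66)%997=996 -> [686, 996]
  L2: h(686,996)=(686*31+996)%997=328 -> [328]
  root = 328 == target 328  ** MATCH **
Candidate D: set leaf[2] = 46 -> leaves = [94, 35, 46, 66]
  L0: [94, 35, 46, 66]
  L1: h(94,35)=(94*31+35)%997=955 h(46,66)=(46*31+66)%997=495 -> [955, 495]
  L2: h(955,495)=(955*31+495)%997=190 -> [190]
  root = 190 != target 328
Candidate C produces the target root.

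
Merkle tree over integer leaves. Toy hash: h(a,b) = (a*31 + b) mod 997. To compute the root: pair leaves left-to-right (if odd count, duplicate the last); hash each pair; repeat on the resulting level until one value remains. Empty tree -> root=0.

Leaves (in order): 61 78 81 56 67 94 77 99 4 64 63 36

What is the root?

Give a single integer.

Answer: 97

Derivation:
L0: [61, 78, 81, 56, 67, 94, 77, 99, 4, 64, 63, 36]
L1: h(61,78)=(61*31+78)%997=972 h(81,56)=(81*31+56)%997=573 h(67,94)=(67*31+94)%997=177 h(77,99)=(77*31+99)%997=492 h(4,64)=(4*31+64)%997=188 h(63,36)=(63*31+36)%997=992 -> [972, 573, 177, 492, 188, 992]
L2: h(972,573)=(972*31+573)%997=795 h(177,492)=(177*31+492)%997=994 h(188,992)=(188*31+992)%997=838 -> [795, 994, 838]
L3: h(795,994)=(795*31+994)%997=714 h(838,838)=(838*31+838)%997=894 -> [714, 894]
L4: h(714,894)=(714*31+894)%997=97 -> [97]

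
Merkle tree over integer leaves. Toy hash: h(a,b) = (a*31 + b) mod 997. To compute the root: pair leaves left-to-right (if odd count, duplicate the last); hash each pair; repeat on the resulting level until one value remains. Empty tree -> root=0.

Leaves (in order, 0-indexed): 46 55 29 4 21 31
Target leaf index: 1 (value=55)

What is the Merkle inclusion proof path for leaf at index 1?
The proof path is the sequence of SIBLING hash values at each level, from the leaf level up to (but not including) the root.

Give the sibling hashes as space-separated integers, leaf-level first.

L0 (leaves): [46, 55, 29, 4, 21, 31], target index=1
L1: h(46,55)=(46*31+55)%997=484 [pair 0] h(29,4)=(29*31+4)%997=903 [pair 1] h(21,31)=(21*31+31)%997=682 [pair 2] -> [484, 903, 682]
  Sibling for proof at L0: 46
L2: h(484,903)=(484*31+903)%997=952 [pair 0] h(682,682)=(682*31+682)%997=887 [pair 1] -> [952, 887]
  Sibling for proof at L1: 903
L3: h(952,887)=(952*31+887)%997=489 [pair 0] -> [489]
  Sibling for proof at L2: 887
Root: 489
Proof path (sibling hashes from leaf to root): [46, 903, 887]

Answer: 46 903 887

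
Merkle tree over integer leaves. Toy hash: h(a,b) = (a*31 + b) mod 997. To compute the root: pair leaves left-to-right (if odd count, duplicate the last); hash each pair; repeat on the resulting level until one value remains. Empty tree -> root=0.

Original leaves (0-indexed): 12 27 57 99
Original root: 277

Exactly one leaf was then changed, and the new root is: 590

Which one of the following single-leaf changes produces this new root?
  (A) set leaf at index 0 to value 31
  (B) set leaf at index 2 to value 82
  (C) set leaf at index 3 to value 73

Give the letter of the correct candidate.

Original leaves: [12, 27, 57, 99]
Target new root: 590
Try each candidate change and compute the resulting root:
Candidate A: set leaf[0] = 31 -> leaves = [31, 27, 57, 99]
  L0: [31, 27, 57, 99]
  L1: h(31,27)=(31*31+27)%997=988 h(57,99)=(57*31+99)%997=869 -> [988, 869]
  L2: h(988,869)=(988*31+869)%997=590 -> [590]
  root = 590 == target 590  ** MATCH **
Candidate B: set leaf[2] = 82 -> leaves = [12, 27, 82, 99]
  L0: [12, 27, 82, 99]
  L1: h(12,27)=(12*31+27)%997=399 h(82,99)=(82*31+99)%997=647 -> [399, 647]
  L2: h(399,647)=(399*31+647)%997=55 -> [55]
  root = 55 != target 590
Candidate C: set leaf[3] = 73 -> leaves = [12, 27, 57, 73]
  L0: [12, 27, 57, 73]
  L1: h(12,27)=(12*31+27)%997=399 h(57,73)=(57*31+73)%997=843 -> [399, 843]
  L2: h(399,843)=(399*31+843)%997=251 -> [251]
  root = 251 != target 590
Candidate A produces the target root.

Answer: A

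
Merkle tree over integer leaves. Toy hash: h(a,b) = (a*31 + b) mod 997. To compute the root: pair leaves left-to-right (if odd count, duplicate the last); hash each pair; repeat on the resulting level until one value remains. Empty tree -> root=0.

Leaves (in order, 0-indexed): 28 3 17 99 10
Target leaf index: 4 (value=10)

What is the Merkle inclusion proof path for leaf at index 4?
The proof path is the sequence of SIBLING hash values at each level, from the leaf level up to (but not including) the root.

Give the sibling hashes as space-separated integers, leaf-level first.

L0 (leaves): [28, 3, 17, 99, 10], target index=4
L1: h(28,3)=(28*31+3)%997=871 [pair 0] h(17,99)=(17*31+99)%997=626 [pair 1] h(10,10)=(10*31+10)%997=320 [pair 2] -> [871, 626, 320]
  Sibling for proof at L0: 10
L2: h(871,626)=(871*31+626)%997=708 [pair 0] h(320,320)=(320*31+320)%997=270 [pair 1] -> [708, 270]
  Sibling for proof at L1: 320
L3: h(708,270)=(708*31+270)%997=284 [pair 0] -> [284]
  Sibling for proof at L2: 708
Root: 284
Proof path (sibling hashes from leaf to root): [10, 320, 708]

Answer: 10 320 708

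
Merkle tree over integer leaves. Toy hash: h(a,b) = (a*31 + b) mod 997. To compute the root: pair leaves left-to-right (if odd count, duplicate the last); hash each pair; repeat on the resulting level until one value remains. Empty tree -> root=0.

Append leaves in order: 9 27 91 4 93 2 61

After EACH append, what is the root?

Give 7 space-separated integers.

Answer: 9 306 434 347 307 386 450

Derivation:
After append 9 (leaves=[9]):
  L0: [9]
  root=9
After append 27 (leaves=[9, 27]):
  L0: [9, 27]
  L1: h(9,27)=(9*31+27)%997=306 -> [306]
  root=306
After append 91 (leaves=[9, 27, 91]):
  L0: [9, 27, 91]
  L1: h(9,27)=(9*31+27)%997=306 h(91,91)=(91*31+91)%997=918 -> [306, 918]
  L2: h(306,918)=(306*31+918)%997=434 -> [434]
  root=434
After append 4 (leaves=[9, 27, 91, 4]):
  L0: [9, 27, 91, 4]
  L1: h(9,27)=(9*31+27)%997=306 h(91,4)=(91*31+4)%997=831 -> [306, 831]
  L2: h(306,831)=(306*31+831)%997=347 -> [347]
  root=347
After append 93 (leaves=[9, 27, 91, 4, 93]):
  L0: [9, 27, 91, 4, 93]
  L1: h(9,27)=(9*31+27)%997=306 h(91,4)=(91*31+4)%997=831 h(93,93)=(93*31+93)%997=982 -> [306, 831, 982]
  L2: h(306,831)=(306*31+831)%997=347 h(982,982)=(982*31+982)%997=517 -> [347, 517]
  L3: h(347,517)=(347*31+517)%997=307 -> [307]
  root=307
After append 2 (leaves=[9, 27, 91, 4, 93, 2]):
  L0: [9, 27, 91, 4, 93, 2]
  L1: h(9,27)=(9*31+27)%997=306 h(91,4)=(91*31+4)%997=831 h(93,2)=(93*31+2)%997=891 -> [306, 831, 891]
  L2: h(306,831)=(306*31+831)%997=347 h(891,891)=(891*31+891)%997=596 -> [347, 596]
  L3: h(347,596)=(347*31+596)%997=386 -> [386]
  root=386
After append 61 (leaves=[9, 27, 91, 4, 93, 2, 61]):
  L0: [9, 27, 91, 4, 93, 2, 61]
  L1: h(9,27)=(9*31+27)%997=306 h(91,4)=(91*31+4)%997=831 h(93,2)=(93*31+2)%997=891 h(61,61)=(61*31+61)%997=955 -> [306, 831, 891, 955]
  L2: h(306,831)=(306*31+831)%997=347 h(891,955)=(891*31+955)%997=660 -> [347, 660]
  L3: h(347,660)=(347*31+660)%997=450 -> [450]
  root=450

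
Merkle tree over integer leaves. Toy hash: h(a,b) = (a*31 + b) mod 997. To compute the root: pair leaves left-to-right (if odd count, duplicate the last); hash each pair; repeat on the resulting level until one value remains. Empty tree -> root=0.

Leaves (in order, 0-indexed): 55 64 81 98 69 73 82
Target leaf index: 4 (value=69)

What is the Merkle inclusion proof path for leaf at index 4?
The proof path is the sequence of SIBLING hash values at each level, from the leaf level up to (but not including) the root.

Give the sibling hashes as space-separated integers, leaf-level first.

Answer: 73 630 619

Derivation:
L0 (leaves): [55, 64, 81, 98, 69, 73, 82], target index=4
L1: h(55,64)=(55*31+64)%997=772 [pair 0] h(81,98)=(81*31+98)%997=615 [pair 1] h(69,73)=(69*31+73)%997=218 [pair 2] h(82,82)=(82*31+82)%997=630 [pair 3] -> [772, 615, 218, 630]
  Sibling for proof at L0: 73
L2: h(772,615)=(772*31+615)%997=619 [pair 0] h(218,630)=(218*31+630)%997=409 [pair 1] -> [619, 409]
  Sibling for proof at L1: 630
L3: h(619,409)=(619*31+409)%997=655 [pair 0] -> [655]
  Sibling for proof at L2: 619
Root: 655
Proof path (sibling hashes from leaf to root): [73, 630, 619]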